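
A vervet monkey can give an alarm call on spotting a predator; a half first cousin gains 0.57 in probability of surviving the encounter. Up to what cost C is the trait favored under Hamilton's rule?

0.035625

r to a half first cousin = 1/16 (half first cousins share one grandparent — one path of length 4: r = (1/2)^4 = 1/16).
Hamilton's rule: n·r·B > C, so the trait is favored while C < n·r·B = 1·0.0625·0.57 = 0.035625.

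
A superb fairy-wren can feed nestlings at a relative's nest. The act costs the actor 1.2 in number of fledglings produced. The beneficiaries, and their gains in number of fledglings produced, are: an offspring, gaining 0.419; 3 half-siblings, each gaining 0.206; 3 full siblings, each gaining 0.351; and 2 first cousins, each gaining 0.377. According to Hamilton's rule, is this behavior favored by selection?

Hamilton's rule: the trait is favored when the sum of r·B over every recipient exceeds the actor's cost C.
r to an offspring = 0.5 (one parent–offspring link: r = (1/2)^1 = 1/2).
r to a half-sibling = 0.25 (half-sibs share one parent — one path of length 2: r = (1/2)^2 = 1/4).
r to a full sibling = 0.5 (full sibs share both parents — two paths of length 2: r = 2·(1/2)^2 = 1/2).
r to a first cousin = 0.125 (first cousins share one grandparent pair — two paths of length 4: r = 2·(1/2)^4 = 1/8).
Summing one r·B term per recipient: 1·0.5·0.419 + 3·0.25·0.206 + 3·0.5·0.351 + 2·0.125·0.377 = 0.98475.
0.98475 < 1.2: the indirect benefit is less than the cost.

No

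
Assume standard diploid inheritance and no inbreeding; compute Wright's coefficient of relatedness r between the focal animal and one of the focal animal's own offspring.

0.5

Each parent–offspring link contributes a factor of 1/2, and independent paths through distinct common ancestors add.
One parent–offspring link: r = (1/2)^1 = 1/2.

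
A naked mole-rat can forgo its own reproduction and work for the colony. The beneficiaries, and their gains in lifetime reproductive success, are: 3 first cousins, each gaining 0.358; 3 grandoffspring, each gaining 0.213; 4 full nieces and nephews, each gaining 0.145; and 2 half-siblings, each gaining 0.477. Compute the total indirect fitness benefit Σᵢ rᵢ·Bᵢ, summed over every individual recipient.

r to a first cousin = 0.125 (first cousins share one grandparent pair — two paths of length 4: r = 2·(1/2)^4 = 1/8).
r to a grandoffspring = 1/4 (two parent–offspring links: r = (1/2)^2 = 1/4).
r to a full niece or nephew = 0.25 (full aunt/uncle↔niece/nephew: two paths of length 3 through the shared grandparent pair: r = 2·(1/2)^3 = 1/4).
r to a half-sibling = 1/4 (half-sibs share one parent — one path of length 2: r = (1/2)^2 = 1/4).
Summing one r·B term per recipient: 3·0.125·0.358 + 3·0.25·0.213 + 4·0.25·0.145 + 2·0.25·0.477 = 0.6775.

0.6775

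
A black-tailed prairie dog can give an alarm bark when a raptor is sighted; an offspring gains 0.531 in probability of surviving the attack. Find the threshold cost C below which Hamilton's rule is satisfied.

r to an offspring = 1/2 (one parent–offspring link: r = (1/2)^1 = 1/2).
Hamilton's rule: n·r·B > C, so the trait is favored while C < n·r·B = 1·0.5·0.531 = 0.2655.

0.2655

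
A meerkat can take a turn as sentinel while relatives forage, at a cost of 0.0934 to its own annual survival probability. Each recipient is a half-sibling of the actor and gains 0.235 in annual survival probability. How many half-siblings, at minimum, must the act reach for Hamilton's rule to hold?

2

r to a half-sibling = 1/4 (half-sibs share one parent — one path of length 2: r = (1/2)^2 = 1/4).
Hamilton's rule: n·r·B > C  ⇒  n > C/(r·B) = 0.0934/(0.25·0.235) = 1.59.
The smallest integer exceeding 1.59 is 2.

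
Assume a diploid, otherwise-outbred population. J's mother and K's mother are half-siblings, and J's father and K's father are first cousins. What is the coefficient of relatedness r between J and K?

0.09375

With two independent routes of shared ancestry, r is the sum of the two contributions.
J and K are related in two ways: half first cousins through their mothers (r = 1/16) and second cousins through their fathers (r = 1/32).
r = 1/16 + 1/32 = 3/32 = 0.09375.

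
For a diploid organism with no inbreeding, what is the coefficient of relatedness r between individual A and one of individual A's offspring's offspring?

Each parent–offspring link contributes a factor of 1/2, and independent paths through distinct common ancestors add.
Two parent–offspring links: r = (1/2)^2 = 1/4.

0.25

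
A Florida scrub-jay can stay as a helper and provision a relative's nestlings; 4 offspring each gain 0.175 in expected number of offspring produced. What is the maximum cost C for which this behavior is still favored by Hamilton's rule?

0.35

r to an offspring = 0.5 (one parent–offspring link: r = (1/2)^1 = 1/2).
Hamilton's rule: n·r·B > C, so the trait is favored while C < n·r·B = 4·0.5·0.175 = 0.35.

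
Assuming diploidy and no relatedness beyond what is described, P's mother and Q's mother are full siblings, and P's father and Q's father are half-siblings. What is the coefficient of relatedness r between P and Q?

0.1875

Independent pedigree routes through distinct common ancestors add.
P and Q are related in two ways: first cousins through their mothers (r = 1/8) and half first cousins through their fathers (r = 1/16).
r = 1/8 + 1/16 = 0.1875.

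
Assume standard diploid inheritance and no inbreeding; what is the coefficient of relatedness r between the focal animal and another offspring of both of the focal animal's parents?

0.5

Each parent–offspring link contributes a factor of 1/2, and independent paths through distinct common ancestors add.
Full sibs share both parents — two paths of length 2: r = 2·(1/2)^2 = 1/2.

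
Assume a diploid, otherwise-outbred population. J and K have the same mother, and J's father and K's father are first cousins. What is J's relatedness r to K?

0.28125

Independent pedigree routes through distinct common ancestors add.
J and K are related in two ways: half-sibs through their shared mother (r = 1/4) and second cousins through their fathers (r = 1/32).
r = 1/4 + 1/32 = 9/32 = 0.28125.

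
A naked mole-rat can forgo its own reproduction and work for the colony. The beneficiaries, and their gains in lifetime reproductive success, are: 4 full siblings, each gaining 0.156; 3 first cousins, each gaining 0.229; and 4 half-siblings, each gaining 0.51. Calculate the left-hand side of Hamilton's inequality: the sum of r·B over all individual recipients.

r to a full sibling = 1/2 (full sibs share both parents — two paths of length 2: r = 2·(1/2)^2 = 1/2).
r to a first cousin = 0.125 (first cousins share one grandparent pair — two paths of length 4: r = 2·(1/2)^4 = 1/8).
r to a half-sibling = 1/4 (half-sibs share one parent — one path of length 2: r = (1/2)^2 = 1/4).
Summing one r·B term per recipient: 4·0.5·0.156 + 3·0.125·0.229 + 4·0.25·0.51 = 0.907875.

0.907875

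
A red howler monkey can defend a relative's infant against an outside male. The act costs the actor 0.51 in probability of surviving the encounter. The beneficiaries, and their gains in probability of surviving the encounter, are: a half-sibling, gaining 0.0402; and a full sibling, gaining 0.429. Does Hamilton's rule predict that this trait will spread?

No

Hamilton's rule: the trait is favored when the sum of r·B over every recipient exceeds the actor's cost C.
r to a half-sibling = 1/4 (half-sibs share one parent — one path of length 2: r = (1/2)^2 = 1/4).
r to a full sibling = 0.5 (full sibs share both parents — two paths of length 2: r = 2·(1/2)^2 = 1/2).
Summing one r·B term per recipient: 1·0.25·0.0402 + 1·0.5·0.429 = 0.22455.
0.22455 < 0.51: the indirect benefit is less than the cost.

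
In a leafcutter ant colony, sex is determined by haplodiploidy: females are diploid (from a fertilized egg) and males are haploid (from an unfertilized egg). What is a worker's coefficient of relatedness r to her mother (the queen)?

0.5

One meiotic link between diploid queen and diploid daughter: r = 1/2.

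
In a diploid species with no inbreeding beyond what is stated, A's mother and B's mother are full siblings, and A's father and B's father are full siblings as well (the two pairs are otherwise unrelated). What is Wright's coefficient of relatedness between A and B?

0.25

Relatedness sums over independent paths through distinct common ancestors.
A and B are related in two ways: first cousins through their mothers (r = 1/8) and first cousins through their fathers (r = 1/8) — i.e. double first cousins.
r = 1/8 + 1/8 = 0.25.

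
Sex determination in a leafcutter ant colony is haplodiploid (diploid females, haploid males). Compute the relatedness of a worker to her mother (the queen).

One meiotic link between diploid queen and diploid daughter: r = 1/2.

0.5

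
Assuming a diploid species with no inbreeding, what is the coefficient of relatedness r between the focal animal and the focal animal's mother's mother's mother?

0.125

Each parent–offspring link contributes a factor of 1/2, and independent paths through distinct common ancestors add.
Three parent–offspring links: r = (1/2)^3 = 1/8.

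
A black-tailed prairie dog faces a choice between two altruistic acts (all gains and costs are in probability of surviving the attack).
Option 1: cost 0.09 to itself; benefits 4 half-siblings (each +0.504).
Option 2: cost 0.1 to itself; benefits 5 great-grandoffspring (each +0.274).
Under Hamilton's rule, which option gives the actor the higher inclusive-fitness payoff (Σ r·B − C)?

Option 1: r to a half-sibling = 0.25.
Option 1: Σ r·B − C = (4·0.25·0.504) − 0.09 = 0.414.
Option 2: r to a great-grandoffspring = 0.125.
Option 2: Σ r·B − C = (5·0.125·0.274) − 0.1 = 0.07125.
Option 1 has the higher net inclusive-fitness payoff.

Option 1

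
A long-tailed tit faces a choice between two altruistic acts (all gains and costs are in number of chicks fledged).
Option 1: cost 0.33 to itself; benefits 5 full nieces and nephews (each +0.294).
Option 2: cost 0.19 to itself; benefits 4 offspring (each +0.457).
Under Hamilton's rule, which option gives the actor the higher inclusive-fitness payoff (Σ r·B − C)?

Option 1: r to a full niece or nephew = 0.25.
Option 1: Σ r·B − C = (5·0.25·0.294) − 0.33 = 0.0375.
Option 2: r to an offspring = 0.5.
Option 2: Σ r·B − C = (4·0.5·0.457) − 0.19 = 0.724.
Option 2 has the higher net inclusive-fitness payoff.

Option 2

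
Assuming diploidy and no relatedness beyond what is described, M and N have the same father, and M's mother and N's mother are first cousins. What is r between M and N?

0.28125

Relatedness sums over independent paths through distinct common ancestors.
M and N are related in two ways: half-sibs through their shared father (r = 1/4) and second cousins through their mothers (r = 1/32).
r = 1/4 + 1/32 = 0.28125.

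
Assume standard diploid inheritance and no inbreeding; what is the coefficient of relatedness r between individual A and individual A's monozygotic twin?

1

Each parent–offspring link contributes a factor of 1/2, and independent paths through distinct common ancestors add.
Monozygotic twins share every allele identical by descent: r = 1.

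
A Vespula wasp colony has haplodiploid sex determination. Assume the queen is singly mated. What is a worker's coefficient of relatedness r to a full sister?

0.75

Haplodiploid full sisters inherit their father's entire haploid genome identically (contributing 1/2) and on average half of their mother's contribution (1/2 · 1/2 = 1/4); r = 1/2 + 1/4 = 3/4.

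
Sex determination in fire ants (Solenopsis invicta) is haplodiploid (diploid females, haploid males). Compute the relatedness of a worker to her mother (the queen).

One meiotic link between diploid queen and diploid daughter: r = 1/2.

0.5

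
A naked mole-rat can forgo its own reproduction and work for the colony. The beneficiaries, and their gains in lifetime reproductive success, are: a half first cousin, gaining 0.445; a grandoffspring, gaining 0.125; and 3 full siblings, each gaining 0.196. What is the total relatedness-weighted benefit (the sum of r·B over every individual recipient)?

0.3530625

r to a half first cousin = 1/16 (half first cousins share one grandparent — one path of length 4: r = (1/2)^4 = 1/16).
r to a grandoffspring = 1/4 (two parent–offspring links: r = (1/2)^2 = 1/4).
r to a full sibling = 1/2 (full sibs share both parents — two paths of length 2: r = 2·(1/2)^2 = 1/2).
Summing one r·B term per recipient: 1·0.0625·0.445 + 1·0.25·0.125 + 3·0.5·0.196 = 0.3530625.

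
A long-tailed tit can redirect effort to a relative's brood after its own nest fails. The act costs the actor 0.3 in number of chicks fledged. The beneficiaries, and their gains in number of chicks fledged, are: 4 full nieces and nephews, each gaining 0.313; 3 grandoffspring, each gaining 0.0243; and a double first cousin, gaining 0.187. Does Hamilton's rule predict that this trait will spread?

Yes

Hamilton's rule: the trait is favored when the sum of r·B over every recipient exceeds the actor's cost C.
r to a full niece or nephew = 0.25 (full aunt/uncle↔niece/nephew: two paths of length 3 through the shared grandparent pair: r = 2·(1/2)^3 = 1/4).
r to a grandoffspring = 0.25 (two parent–offspring links: r = (1/2)^2 = 1/4).
r to a double first cousin = 0.25 (double first cousins share both grandparent pairs — four paths of length 4: r = 4·(1/2)^4 = 1/4).
Summing one r·B term per recipient: 4·0.25·0.313 + 3·0.25·0.0243 + 1·0.25·0.187 = 0.377975.
0.377975 > 0.3: the indirect benefit exceeds the cost.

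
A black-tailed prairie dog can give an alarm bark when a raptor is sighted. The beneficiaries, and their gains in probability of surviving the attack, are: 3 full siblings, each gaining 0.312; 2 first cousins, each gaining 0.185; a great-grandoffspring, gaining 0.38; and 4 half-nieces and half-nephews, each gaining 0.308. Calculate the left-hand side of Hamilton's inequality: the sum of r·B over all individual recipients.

0.71575

r to a full sibling = 0.5 (full sibs share both parents — two paths of length 2: r = 2·(1/2)^2 = 1/2).
r to a first cousin = 0.125 (first cousins share one grandparent pair — two paths of length 4: r = 2·(1/2)^4 = 1/8).
r to a great-grandoffspring = 0.125 (three parent–offspring links: r = (1/2)^3 = 1/8).
r to a half-niece or half-nephew = 1/8 (half-aunt/uncle↔niece/nephew: one path of length 3: r = (1/2)^3 = 1/8).
Summing one r·B term per recipient: 3·0.5·0.312 + 2·0.125·0.185 + 1·0.125·0.38 + 4·0.125·0.308 = 0.71575.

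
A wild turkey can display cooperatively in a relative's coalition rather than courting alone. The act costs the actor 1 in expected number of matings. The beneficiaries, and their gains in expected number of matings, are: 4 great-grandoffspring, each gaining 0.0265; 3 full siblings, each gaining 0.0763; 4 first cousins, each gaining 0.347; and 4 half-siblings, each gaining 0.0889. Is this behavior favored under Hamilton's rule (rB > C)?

No

Hamilton's rule: the trait is favored when the sum of r·B over every recipient exceeds the actor's cost C.
r to a great-grandoffspring = 0.125 (three parent–offspring links: r = (1/2)^3 = 1/8).
r to a full sibling = 1/2 (full sibs share both parents — two paths of length 2: r = 2·(1/2)^2 = 1/2).
r to a first cousin = 1/8 (first cousins share one grandparent pair — two paths of length 4: r = 2·(1/2)^4 = 1/8).
r to a half-sibling = 1/4 (half-sibs share one parent — one path of length 2: r = (1/2)^2 = 1/4).
Summing one r·B term per recipient: 4·0.125·0.0265 + 3·0.5·0.0763 + 4·0.125·0.347 + 4·0.25·0.0889 = 0.3901.
0.3901 < 1: the indirect benefit is less than the cost.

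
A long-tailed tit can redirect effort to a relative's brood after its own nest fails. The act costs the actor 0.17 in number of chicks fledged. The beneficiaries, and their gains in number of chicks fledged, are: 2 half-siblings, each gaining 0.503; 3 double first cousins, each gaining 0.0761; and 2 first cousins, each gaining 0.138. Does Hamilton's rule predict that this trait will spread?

Yes

Hamilton's rule: the trait is favored when the sum of r·B over every recipient exceeds the actor's cost C.
r to a half-sibling = 0.25 (half-sibs share one parent — one path of length 2: r = (1/2)^2 = 1/4).
r to a double first cousin = 0.25 (double first cousins share both grandparent pairs — four paths of length 4: r = 4·(1/2)^4 = 1/4).
r to a first cousin = 0.125 (first cousins share one grandparent pair — two paths of length 4: r = 2·(1/2)^4 = 1/8).
Summing one r·B term per recipient: 2·0.25·0.503 + 3·0.25·0.0761 + 2·0.125·0.138 = 0.343075.
0.343075 > 0.17: the indirect benefit exceeds the cost.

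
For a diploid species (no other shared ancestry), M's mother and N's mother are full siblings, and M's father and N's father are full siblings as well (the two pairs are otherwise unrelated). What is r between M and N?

Wright's path rule: contributions from independent ancestry routes add.
M and N are related in two ways: first cousins through their mothers (r = 1/8) and first cousins through their fathers (r = 1/8) — i.e. double first cousins.
r = 1/8 + 1/8 = 0.25.

0.25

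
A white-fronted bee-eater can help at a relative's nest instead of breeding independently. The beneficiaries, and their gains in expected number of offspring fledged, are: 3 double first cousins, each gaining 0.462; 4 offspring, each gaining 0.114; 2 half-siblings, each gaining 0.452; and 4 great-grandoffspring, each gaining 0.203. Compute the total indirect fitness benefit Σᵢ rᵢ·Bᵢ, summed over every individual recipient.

0.902

r to a double first cousin = 1/4 (double first cousins share both grandparent pairs — four paths of length 4: r = 4·(1/2)^4 = 1/4).
r to an offspring = 0.5 (one parent–offspring link: r = (1/2)^1 = 1/2).
r to a half-sibling = 0.25 (half-sibs share one parent — one path of length 2: r = (1/2)^2 = 1/4).
r to a great-grandoffspring = 1/8 (three parent–offspring links: r = (1/2)^3 = 1/8).
Summing one r·B term per recipient: 3·0.25·0.462 + 4·0.5·0.114 + 2·0.25·0.452 + 4·0.125·0.203 = 0.902.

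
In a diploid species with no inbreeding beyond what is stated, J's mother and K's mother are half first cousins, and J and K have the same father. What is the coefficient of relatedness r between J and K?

Wright's path rule: contributions from independent ancestry routes add.
J and K are related in two ways: half second cousins through their mothers (r = 1/64) and half-sibs through their shared father (r = 1/4).
r = 1/64 + 1/4 = 0.265625.

0.265625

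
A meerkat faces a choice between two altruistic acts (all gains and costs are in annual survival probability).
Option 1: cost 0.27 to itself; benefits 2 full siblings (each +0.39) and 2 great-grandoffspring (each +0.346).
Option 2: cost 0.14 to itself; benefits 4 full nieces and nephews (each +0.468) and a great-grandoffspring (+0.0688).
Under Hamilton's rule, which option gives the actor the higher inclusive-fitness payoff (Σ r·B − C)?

Option 1: r to a full sibling = 0.5.
Option 1: r to a great-grandoffspring = 0.125.
Option 1: Σ r·B − C = (2·0.5·0.39 + 2·0.125·0.346) − 0.27 = 0.2065.
Option 2: r to a full niece or nephew = 0.25.
Option 2: r to a great-grandoffspring = 0.125.
Option 2: Σ r·B − C = (4·0.25·0.468 + 1·0.125·0.0688) − 0.14 = 0.3366.
Option 2 has the higher net inclusive-fitness payoff.

Option 2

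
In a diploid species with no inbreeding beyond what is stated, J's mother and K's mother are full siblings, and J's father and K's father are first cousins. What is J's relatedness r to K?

0.15625

Wright's path rule: contributions from independent ancestry routes add.
J and K are related in two ways: first cousins through their mothers (r = 1/8) and second cousins through their fathers (r = 1/32).
r = 1/8 + 1/32 = 5/32 = 0.15625.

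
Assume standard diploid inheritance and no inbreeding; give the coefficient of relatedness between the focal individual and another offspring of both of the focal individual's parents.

0.5

Each parent–offspring link contributes a factor of 1/2, and independent paths through distinct common ancestors add.
Full sibs share both parents — two paths of length 2: r = 2·(1/2)^2 = 1/2.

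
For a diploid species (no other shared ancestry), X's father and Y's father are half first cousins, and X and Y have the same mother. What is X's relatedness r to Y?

0.265625

Independent pedigree routes through distinct common ancestors add.
X and Y are related in two ways: half second cousins through their fathers (r = 1/64) and half-sibs through their shared mother (r = 1/4).
r = 1/64 + 1/4 = 17/64 = 0.265625.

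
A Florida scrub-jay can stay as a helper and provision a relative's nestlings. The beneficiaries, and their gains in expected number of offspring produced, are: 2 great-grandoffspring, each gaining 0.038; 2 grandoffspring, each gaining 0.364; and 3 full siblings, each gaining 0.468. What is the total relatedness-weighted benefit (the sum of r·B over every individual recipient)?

0.8935

r to a great-grandoffspring = 1/8 (three parent–offspring links: r = (1/2)^3 = 1/8).
r to a grandoffspring = 0.25 (two parent–offspring links: r = (1/2)^2 = 1/4).
r to a full sibling = 1/2 (full sibs share both parents — two paths of length 2: r = 2·(1/2)^2 = 1/2).
Summing one r·B term per recipient: 2·0.125·0.038 + 2·0.25·0.364 + 3·0.5·0.468 = 0.8935.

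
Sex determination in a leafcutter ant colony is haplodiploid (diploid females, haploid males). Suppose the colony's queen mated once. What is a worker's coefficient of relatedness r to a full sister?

Haplodiploid full sisters inherit their father's entire haploid genome identically (contributing 1/2) and on average half of their mother's contribution (1/2 · 1/2 = 1/4); r = 1/2 + 1/4 = 3/4.

0.75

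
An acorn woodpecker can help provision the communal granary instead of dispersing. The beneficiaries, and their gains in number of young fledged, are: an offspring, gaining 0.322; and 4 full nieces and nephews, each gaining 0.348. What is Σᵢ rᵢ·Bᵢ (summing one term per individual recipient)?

r to an offspring = 1/2 (one parent–offspring link: r = (1/2)^1 = 1/2).
r to a full niece or nephew = 1/4 (full aunt/uncle↔niece/nephew: two paths of length 3 through the shared grandparent pair: r = 2·(1/2)^3 = 1/4).
Summing one r·B term per recipient: 1·0.5·0.322 + 4·0.25·0.348 = 0.509.

0.509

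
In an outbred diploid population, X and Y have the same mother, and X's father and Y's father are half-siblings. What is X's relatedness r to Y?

0.3125

With two independent routes of shared ancestry, r is the sum of the two contributions.
X and Y are related in two ways: half-sibs through their shared mother (r = 1/4) and half first cousins through their fathers (r = 1/16).
r = 1/4 + 1/16 = 5/16 = 0.3125.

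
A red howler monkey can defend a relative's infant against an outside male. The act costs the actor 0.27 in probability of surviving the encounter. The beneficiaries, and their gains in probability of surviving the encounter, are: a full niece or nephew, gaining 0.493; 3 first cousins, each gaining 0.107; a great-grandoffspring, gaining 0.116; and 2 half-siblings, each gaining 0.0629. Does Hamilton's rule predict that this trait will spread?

Hamilton's rule: the trait is favored when the sum of r·B over every recipient exceeds the actor's cost C.
r to a full niece or nephew = 1/4 (full aunt/uncle↔niece/nephew: two paths of length 3 through the shared grandparent pair: r = 2·(1/2)^3 = 1/4).
r to a first cousin = 0.125 (first cousins share one grandparent pair — two paths of length 4: r = 2·(1/2)^4 = 1/8).
r to a great-grandoffspring = 0.125 (three parent–offspring links: r = (1/2)^3 = 1/8).
r to a half-sibling = 1/4 (half-sibs share one parent — one path of length 2: r = (1/2)^2 = 1/4).
Summing one r·B term per recipient: 1·0.25·0.493 + 3·0.125·0.107 + 1·0.125·0.116 + 2·0.25·0.0629 = 0.209325.
0.209325 < 0.27: the indirect benefit is less than the cost.

No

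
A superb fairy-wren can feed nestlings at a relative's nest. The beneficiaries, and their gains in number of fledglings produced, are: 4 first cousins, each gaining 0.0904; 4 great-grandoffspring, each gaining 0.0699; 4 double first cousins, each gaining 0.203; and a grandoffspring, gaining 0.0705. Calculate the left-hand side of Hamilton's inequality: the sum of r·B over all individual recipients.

r to a first cousin = 0.125 (first cousins share one grandparent pair — two paths of length 4: r = 2·(1/2)^4 = 1/8).
r to a great-grandoffspring = 1/8 (three parent–offspring links: r = (1/2)^3 = 1/8).
r to a double first cousin = 0.25 (double first cousins share both grandparent pairs — four paths of length 4: r = 4·(1/2)^4 = 1/4).
r to a grandoffspring = 0.25 (two parent–offspring links: r = (1/2)^2 = 1/4).
Summing one r·B term per recipient: 4·0.125·0.0904 + 4·0.125·0.0699 + 4·0.25·0.203 + 1·0.25·0.0705 = 0.300775.

0.300775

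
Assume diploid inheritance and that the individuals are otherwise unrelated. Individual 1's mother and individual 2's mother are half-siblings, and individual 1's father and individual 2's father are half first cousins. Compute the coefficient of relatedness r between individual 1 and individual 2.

0.078125

Independent pedigree routes through distinct common ancestors add.
Individual 1 and individual 2 are related in two ways: half first cousins through their mothers (r = 1/16) and half second cousins through their fathers (r = 1/64).
r = 1/16 + 1/64 = 5/64 = 0.078125.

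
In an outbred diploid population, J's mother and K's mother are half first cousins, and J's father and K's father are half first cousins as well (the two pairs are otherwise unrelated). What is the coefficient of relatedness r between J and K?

0.03125

Independent pedigree routes through distinct common ancestors add.
J and K are related in two ways: half second cousins through their mothers (r = 1/64) and half second cousins through their fathers (r = 1/64).
r = 1/64 + 1/64 = 0.03125.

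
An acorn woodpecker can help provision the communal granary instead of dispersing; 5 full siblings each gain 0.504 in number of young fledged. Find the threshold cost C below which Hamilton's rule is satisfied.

1.26

r to a full sibling = 1/2 (full sibs share both parents — two paths of length 2: r = 2·(1/2)^2 = 1/2).
Hamilton's rule: n·r·B > C, so the trait is favored while C < n·r·B = 5·0.5·0.504 = 1.26.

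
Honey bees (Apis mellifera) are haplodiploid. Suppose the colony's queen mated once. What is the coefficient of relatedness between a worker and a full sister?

0.75

Haplodiploid full sisters inherit their father's entire haploid genome identically (contributing 1/2) and on average half of their mother's contribution (1/2 · 1/2 = 1/4); r = 1/2 + 1/4 = 3/4.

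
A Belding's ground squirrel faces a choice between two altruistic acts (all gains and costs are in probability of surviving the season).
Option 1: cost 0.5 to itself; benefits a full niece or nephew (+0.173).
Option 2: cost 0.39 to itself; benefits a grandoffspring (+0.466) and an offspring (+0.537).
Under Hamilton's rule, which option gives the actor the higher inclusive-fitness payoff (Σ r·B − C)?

Option 1: r to a full niece or nephew = 0.25.
Option 1: Σ r·B − C = (1·0.25·0.173) − 0.5 = -0.45675.
Option 2: r to a grandoffspring = 0.25.
Option 2: r to an offspring = 0.5.
Option 2: Σ r·B − C = (1·0.25·0.466 + 1·0.5·0.537) − 0.39 = -0.005.
Option 2 has the higher net inclusive-fitness payoff.

Option 2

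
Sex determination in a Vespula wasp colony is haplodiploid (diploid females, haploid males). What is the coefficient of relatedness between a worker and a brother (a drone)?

0.25

Her haploid brother carries none of their father's genes and a random half of their mother's genome; that half matches the maternal half of her own genome with probability 1/2: r = 1/2 · 1/2 = 1/4.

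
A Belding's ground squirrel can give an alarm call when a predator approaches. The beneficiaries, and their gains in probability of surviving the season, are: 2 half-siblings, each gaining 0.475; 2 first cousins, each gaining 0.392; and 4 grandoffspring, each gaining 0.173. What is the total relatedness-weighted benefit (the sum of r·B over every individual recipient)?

0.5085

r to a half-sibling = 1/4 (half-sibs share one parent — one path of length 2: r = (1/2)^2 = 1/4).
r to a first cousin = 1/8 (first cousins share one grandparent pair — two paths of length 4: r = 2·(1/2)^4 = 1/8).
r to a grandoffspring = 0.25 (two parent–offspring links: r = (1/2)^2 = 1/4).
Summing one r·B term per recipient: 2·0.25·0.475 + 2·0.125·0.392 + 4·0.25·0.173 = 0.5085.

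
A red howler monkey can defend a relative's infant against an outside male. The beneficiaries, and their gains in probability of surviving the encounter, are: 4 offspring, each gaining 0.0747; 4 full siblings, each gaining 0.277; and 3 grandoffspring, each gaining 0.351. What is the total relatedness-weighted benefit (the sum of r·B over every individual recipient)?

r to an offspring = 1/2 (one parent–offspring link: r = (1/2)^1 = 1/2).
r to a full sibling = 0.5 (full sibs share both parents — two paths of length 2: r = 2·(1/2)^2 = 1/2).
r to a grandoffspring = 1/4 (two parent–offspring links: r = (1/2)^2 = 1/4).
Summing one r·B term per recipient: 4·0.5·0.0747 + 4·0.5·0.277 + 3·0.25·0.351 = 0.96665.

0.96665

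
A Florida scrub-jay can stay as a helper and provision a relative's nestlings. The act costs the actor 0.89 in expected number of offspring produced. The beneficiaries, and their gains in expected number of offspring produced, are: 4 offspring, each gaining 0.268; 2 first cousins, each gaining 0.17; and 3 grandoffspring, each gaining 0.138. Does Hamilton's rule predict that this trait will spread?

Hamilton's rule: the trait is favored when the sum of r·B over every recipient exceeds the actor's cost C.
r to an offspring = 1/2 (one parent–offspring link: r = (1/2)^1 = 1/2).
r to a first cousin = 1/8 (first cousins share one grandparent pair — two paths of length 4: r = 2·(1/2)^4 = 1/8).
r to a grandoffspring = 0.25 (two parent–offspring links: r = (1/2)^2 = 1/4).
Summing one r·B term per recipient: 4·0.5·0.268 + 2·0.125·0.17 + 3·0.25·0.138 = 0.682.
0.682 < 0.89: the indirect benefit is less than the cost.

No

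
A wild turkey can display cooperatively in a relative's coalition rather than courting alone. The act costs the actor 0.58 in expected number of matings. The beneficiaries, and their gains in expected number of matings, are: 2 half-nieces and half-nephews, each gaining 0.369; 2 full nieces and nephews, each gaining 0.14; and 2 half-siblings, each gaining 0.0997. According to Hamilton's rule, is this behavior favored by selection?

Hamilton's rule: the trait is favored when the sum of r·B over every recipient exceeds the actor's cost C.
r to a half-niece or half-nephew = 1/8 (half-aunt/uncle↔niece/nephew: one path of length 3: r = (1/2)^3 = 1/8).
r to a full niece or nephew = 1/4 (full aunt/uncle↔niece/nephew: two paths of length 3 through the shared grandparent pair: r = 2·(1/2)^3 = 1/4).
r to a half-sibling = 0.25 (half-sibs share one parent — one path of length 2: r = (1/2)^2 = 1/4).
Summing one r·B term per recipient: 2·0.125·0.369 + 2·0.25·0.14 + 2·0.25·0.0997 = 0.2121.
0.2121 < 0.58: the indirect benefit is less than the cost.

No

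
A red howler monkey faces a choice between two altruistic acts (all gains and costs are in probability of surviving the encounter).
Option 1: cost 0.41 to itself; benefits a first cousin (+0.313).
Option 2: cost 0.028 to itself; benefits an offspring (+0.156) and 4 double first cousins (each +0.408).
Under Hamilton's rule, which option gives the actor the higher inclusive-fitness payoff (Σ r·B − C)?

Option 2

Option 1: r to a first cousin = 0.125.
Option 1: Σ r·B − C = (1·0.125·0.313) − 0.41 = -0.370875.
Option 2: r to an offspring = 0.5.
Option 2: r to a double first cousin = 0.25.
Option 2: Σ r·B − C = (1·0.5·0.156 + 4·0.25·0.408) − 0.028 = 0.458.
Option 2 has the higher net inclusive-fitness payoff.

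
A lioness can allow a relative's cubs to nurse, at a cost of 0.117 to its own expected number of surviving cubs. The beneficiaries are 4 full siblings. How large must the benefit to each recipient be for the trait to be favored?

r to a full sibling = 0.5 (full sibs share both parents — two paths of length 2: r = 2·(1/2)^2 = 1/2).
Hamilton's rule with n recipients of equal r: n·r·B > C, so B > C/(n·r) = 0.117/(4·0.5) = 0.0585.

0.0585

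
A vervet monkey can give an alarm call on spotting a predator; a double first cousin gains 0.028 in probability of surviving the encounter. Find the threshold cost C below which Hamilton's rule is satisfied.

r to a double first cousin = 1/4 (double first cousins share both grandparent pairs — four paths of length 4: r = 4·(1/2)^4 = 1/4).
Hamilton's rule: n·r·B > C, so the trait is favored while C < n·r·B = 1·0.25·0.028 = 0.007.

0.007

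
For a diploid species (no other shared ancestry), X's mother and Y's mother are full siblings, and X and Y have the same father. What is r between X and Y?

0.375

Independent pedigree routes through distinct common ancestors add.
X and Y are related in two ways: first cousins through their mothers (r = 1/8) and half-sibs through their shared father (r = 1/4).
r = 1/8 + 1/4 = 0.375.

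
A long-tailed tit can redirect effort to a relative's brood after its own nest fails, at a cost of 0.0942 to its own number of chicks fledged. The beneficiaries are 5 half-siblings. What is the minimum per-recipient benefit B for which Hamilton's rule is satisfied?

r to a half-sibling = 0.25 (half-sibs share one parent — one path of length 2: r = (1/2)^2 = 1/4).
Hamilton's rule with n recipients of equal r: n·r·B > C, so B > C/(n·r) = 0.0942/(5·0.25) = 0.0754.

0.0754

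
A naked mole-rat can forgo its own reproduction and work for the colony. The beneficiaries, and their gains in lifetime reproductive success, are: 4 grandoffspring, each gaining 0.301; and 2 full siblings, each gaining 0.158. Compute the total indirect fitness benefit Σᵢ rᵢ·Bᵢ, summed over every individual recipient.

r to a grandoffspring = 0.25 (two parent–offspring links: r = (1/2)^2 = 1/4).
r to a full sibling = 1/2 (full sibs share both parents — two paths of length 2: r = 2·(1/2)^2 = 1/2).
Summing one r·B term per recipient: 4·0.25·0.301 + 2·0.5·0.158 = 0.459.

0.459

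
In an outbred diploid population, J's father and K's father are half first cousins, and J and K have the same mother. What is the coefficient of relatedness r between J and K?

Independent pedigree routes through distinct common ancestors add.
J and K are related in two ways: half second cousins through their fathers (r = 1/64) and half-sibs through their shared mother (r = 1/4).
r = 1/64 + 1/4 = 17/64 = 0.265625.

0.265625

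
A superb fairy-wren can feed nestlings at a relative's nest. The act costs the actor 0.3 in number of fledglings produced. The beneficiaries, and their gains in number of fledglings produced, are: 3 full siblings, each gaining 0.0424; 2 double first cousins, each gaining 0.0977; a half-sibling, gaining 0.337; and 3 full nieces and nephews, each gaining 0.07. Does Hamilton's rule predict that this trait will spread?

Hamilton's rule: the trait is favored when the sum of r·B over every recipient exceeds the actor's cost C.
r to a full sibling = 0.5 (full sibs share both parents — two paths of length 2: r = 2·(1/2)^2 = 1/2).
r to a double first cousin = 1/4 (double first cousins share both grandparent pairs — four paths of length 4: r = 4·(1/2)^4 = 1/4).
r to a half-sibling = 1/4 (half-sibs share one parent — one path of length 2: r = (1/2)^2 = 1/4).
r to a full niece or nephew = 0.25 (full aunt/uncle↔niece/nephew: two paths of length 3 through the shared grandparent pair: r = 2·(1/2)^3 = 1/4).
Summing one r·B term per recipient: 3·0.5·0.0424 + 2·0.25·0.0977 + 1·0.25·0.337 + 3·0.25·0.07 = 0.2492.
0.2492 < 0.3: the indirect benefit is less than the cost.

No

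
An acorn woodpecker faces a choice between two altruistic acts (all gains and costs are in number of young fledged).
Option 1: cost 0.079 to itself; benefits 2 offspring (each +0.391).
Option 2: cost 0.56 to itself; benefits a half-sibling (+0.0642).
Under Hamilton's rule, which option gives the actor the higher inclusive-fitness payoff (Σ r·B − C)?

Option 1: r to an offspring = 0.5.
Option 1: Σ r·B − C = (2·0.5·0.391) − 0.079 = 0.312.
Option 2: r to a half-sibling = 0.25.
Option 2: Σ r·B − C = (1·0.25·0.0642) − 0.56 = -0.54395.
Option 1 has the higher net inclusive-fitness payoff.

Option 1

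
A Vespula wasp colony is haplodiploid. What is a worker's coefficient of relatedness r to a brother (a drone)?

Her haploid brother carries none of their father's genes and a random half of their mother's genome; that half matches the maternal half of her own genome with probability 1/2: r = 1/2 · 1/2 = 1/4.

0.25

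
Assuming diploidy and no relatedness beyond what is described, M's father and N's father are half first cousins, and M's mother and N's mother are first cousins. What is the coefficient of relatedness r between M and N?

0.046875

Relatedness sums over independent paths through distinct common ancestors.
M and N are related in two ways: half second cousins through their fathers (r = 1/64) and second cousins through their mothers (r = 1/32).
r = 1/64 + 1/32 = 0.046875.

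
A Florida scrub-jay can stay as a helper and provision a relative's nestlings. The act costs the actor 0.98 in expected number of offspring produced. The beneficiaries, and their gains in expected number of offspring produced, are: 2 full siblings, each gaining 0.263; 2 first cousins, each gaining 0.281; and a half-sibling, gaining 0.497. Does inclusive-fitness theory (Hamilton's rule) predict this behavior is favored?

Hamilton's rule: the trait is favored when the sum of r·B over every recipient exceeds the actor's cost C.
r to a full sibling = 1/2 (full sibs share both parents — two paths of length 2: r = 2·(1/2)^2 = 1/2).
r to a first cousin = 0.125 (first cousins share one grandparent pair — two paths of length 4: r = 2·(1/2)^4 = 1/8).
r to a half-sibling = 0.25 (half-sibs share one parent — one path of length 2: r = (1/2)^2 = 1/4).
Summing one r·B term per recipient: 2·0.5·0.263 + 2·0.125·0.281 + 1·0.25·0.497 = 0.4575.
0.4575 < 0.98: the indirect benefit is less than the cost.

No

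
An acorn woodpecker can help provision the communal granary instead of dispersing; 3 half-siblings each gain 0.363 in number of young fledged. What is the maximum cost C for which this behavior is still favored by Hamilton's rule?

0.27225

r to a half-sibling = 1/4 (half-sibs share one parent — one path of length 2: r = (1/2)^2 = 1/4).
Hamilton's rule: n·r·B > C, so the trait is favored while C < n·r·B = 3·0.25·0.363 = 0.27225.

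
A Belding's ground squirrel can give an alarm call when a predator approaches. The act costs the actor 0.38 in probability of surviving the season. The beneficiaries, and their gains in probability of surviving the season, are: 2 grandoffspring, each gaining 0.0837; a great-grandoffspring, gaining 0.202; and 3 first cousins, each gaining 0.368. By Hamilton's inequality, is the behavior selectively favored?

No

Hamilton's rule: the trait is favored when the sum of r·B over every recipient exceeds the actor's cost C.
r to a grandoffspring = 1/4 (two parent–offspring links: r = (1/2)^2 = 1/4).
r to a great-grandoffspring = 1/8 (three parent–offspring links: r = (1/2)^3 = 1/8).
r to a first cousin = 1/8 (first cousins share one grandparent pair — two paths of length 4: r = 2·(1/2)^4 = 1/8).
Summing one r·B term per recipient: 2·0.25·0.0837 + 1·0.125·0.202 + 3·0.125·0.368 = 0.2051.
0.2051 < 0.38: the indirect benefit is less than the cost.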